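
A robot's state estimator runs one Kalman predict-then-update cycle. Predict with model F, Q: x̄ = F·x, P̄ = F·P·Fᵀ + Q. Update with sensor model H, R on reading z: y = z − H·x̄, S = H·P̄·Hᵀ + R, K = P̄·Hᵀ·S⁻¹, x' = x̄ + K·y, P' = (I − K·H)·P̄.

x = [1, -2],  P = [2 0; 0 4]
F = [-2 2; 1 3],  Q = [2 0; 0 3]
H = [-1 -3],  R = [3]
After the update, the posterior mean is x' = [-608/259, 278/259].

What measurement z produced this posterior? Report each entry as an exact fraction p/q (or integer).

z = [-1]

x̄ = F·x = [-6, -5]
P̄ = F·P·Fᵀ + Q = [26 20; 20 41]
S = H·P̄·Hᵀ + R = [518]
K = P̄·Hᵀ·S⁻¹ = [-43/259; -143/518]
x' − x̄ = [946/259, 1573/259] = K·y
y = (KᵀK)⁻¹·Kᵀ·(x' − x̄) = [-22]
z = y + H·x̄ = [-22] + [21] = [-1]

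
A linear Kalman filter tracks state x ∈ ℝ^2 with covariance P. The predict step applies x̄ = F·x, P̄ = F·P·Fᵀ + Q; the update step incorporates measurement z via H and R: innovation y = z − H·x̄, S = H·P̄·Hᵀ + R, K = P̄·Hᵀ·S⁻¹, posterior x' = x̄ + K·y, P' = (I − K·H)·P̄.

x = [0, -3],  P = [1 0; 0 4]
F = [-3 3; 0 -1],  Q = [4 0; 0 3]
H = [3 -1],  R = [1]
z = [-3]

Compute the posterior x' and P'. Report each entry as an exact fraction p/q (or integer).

x' = [-396/521, 402/521]
P' = [248/521 585/521; 585/521 1798/521]

x̄ = F·x = [-9, 3]
P̄ = F·P·Fᵀ + Q = [49 -12; -12 7]
y = z − H·x̄ = [27]
S = H·P̄·Hᵀ + R = [521]
K = P̄·Hᵀ·S⁻¹ = [159/521; -43/521]
x' = x̄ + K·y = [-396/521, 402/521]
P' = (I − K·H)·P̄ = [248/521 585/521; 585/521 1798/521]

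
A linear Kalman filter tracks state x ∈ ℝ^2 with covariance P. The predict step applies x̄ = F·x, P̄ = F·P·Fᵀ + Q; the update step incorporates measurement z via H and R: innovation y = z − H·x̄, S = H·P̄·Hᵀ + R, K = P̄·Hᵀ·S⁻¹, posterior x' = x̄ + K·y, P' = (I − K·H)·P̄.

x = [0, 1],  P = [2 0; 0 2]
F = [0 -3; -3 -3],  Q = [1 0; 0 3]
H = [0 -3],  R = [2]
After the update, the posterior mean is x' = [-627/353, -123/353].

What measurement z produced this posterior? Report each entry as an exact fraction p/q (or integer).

x̄ = F·x = [-3, -3]
P̄ = F·P·Fᵀ + Q = [19 18; 18 39]
S = H·P̄·Hᵀ + R = [353]
K = P̄·Hᵀ·S⁻¹ = [-54/353; -117/353]
x' − x̄ = [432/353, 936/353] = K·y
y = (KᵀK)⁻¹·Kᵀ·(x' − x̄) = [-8]
z = y + H·x̄ = [-8] + [9] = [1]

z = [1]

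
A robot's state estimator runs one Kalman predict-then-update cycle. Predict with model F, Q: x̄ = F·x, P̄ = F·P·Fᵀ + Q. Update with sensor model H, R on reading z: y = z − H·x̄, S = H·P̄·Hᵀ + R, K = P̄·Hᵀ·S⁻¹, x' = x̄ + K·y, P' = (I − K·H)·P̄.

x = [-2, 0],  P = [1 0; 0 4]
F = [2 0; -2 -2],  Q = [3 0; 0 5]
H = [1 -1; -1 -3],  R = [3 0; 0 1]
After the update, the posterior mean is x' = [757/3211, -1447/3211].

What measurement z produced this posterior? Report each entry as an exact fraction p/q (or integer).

z = [2, 1]

x̄ = F·x = [-4, 4]
P̄ = F·P·Fᵀ + Q = [7 -4; -4 25]
S = H·P̄·Hᵀ + R = [43 76; 76 209]
K = P̄·Hᵀ·S⁻¹ = [101/169 -621/3211; -35/169 -849/3211]
x' − x̄ = [13601/3211, -14291/3211] = K·y
y = (KᵀK)⁻¹·Kᵀ·(x' − x̄) = [10, 9]
z = y + H·x̄ = [10, 9] + [-8, -8] = [2, 1]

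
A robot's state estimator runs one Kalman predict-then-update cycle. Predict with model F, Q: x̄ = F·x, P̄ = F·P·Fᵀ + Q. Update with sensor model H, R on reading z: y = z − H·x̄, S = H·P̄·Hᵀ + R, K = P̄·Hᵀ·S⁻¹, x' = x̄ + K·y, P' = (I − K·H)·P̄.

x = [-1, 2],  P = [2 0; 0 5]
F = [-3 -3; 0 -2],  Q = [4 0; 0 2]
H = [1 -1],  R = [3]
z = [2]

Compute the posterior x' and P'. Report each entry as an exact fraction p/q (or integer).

x' = [-59/32, -15/4]
P' = [775/32 83/4; 83/4 20]

x̄ = F·x = [-3, -4]
P̄ = F·P·Fᵀ + Q = [67 30; 30 22]
y = z − H·x̄ = [1]
S = H·P̄·Hᵀ + R = [32]
K = P̄·Hᵀ·S⁻¹ = [37/32; 1/4]
x' = x̄ + K·y = [-59/32, -15/4]
P' = (I − K·H)·P̄ = [775/32 83/4; 83/4 20]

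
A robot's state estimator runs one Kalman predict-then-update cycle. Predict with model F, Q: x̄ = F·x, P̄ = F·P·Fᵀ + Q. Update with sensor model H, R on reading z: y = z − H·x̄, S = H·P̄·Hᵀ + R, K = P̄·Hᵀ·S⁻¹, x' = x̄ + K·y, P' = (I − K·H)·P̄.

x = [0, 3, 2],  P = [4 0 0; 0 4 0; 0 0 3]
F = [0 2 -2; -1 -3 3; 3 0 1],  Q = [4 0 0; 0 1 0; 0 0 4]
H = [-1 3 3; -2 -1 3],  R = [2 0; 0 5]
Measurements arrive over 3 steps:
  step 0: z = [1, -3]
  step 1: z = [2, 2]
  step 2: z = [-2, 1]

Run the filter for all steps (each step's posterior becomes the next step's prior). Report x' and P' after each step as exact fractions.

step 0: x̄ = F·x = [2, -3, 2]
step 0: P̄ = F·P·Fᵀ + Q = [32 -42 -6; -42 68 -3; -6 -3 43]
step 0: y = z − H·x̄ = [6, -8]
step 0: S = H·P̄·Hᵀ + R = [1267 493; 493 510]
step 0: K = P̄·Hᵀ·S⁻¹ = [-4120/23713 36088/403121; 6907/23713 -107972/403121; -396/23713 120330/403121]
step 0: x' = x̄ + K·y = [97298/403121, 358927/403121, -196790/403121]
step 0: P' = (I − K·H)·P̄ = [2016352/403121 -584218/403121 1209642/403121; -584218/403121 339729/403121 -456189/403121; 1209642/403121 -456189/403121 854915/403121]
step 1: x̄ = F·x = [1111434/403121, -1764449/403121, 95104/403121]
step 1: P̄ = F·P·Fᵀ + Q = [10040572/403121 -9054412/403121 -13385368/403121; -9054412/403121 10619511/403121 12819354/403121; -13385368/403121 12819354/403121 27872419/403121]
step 1: y = z − H·x̄ = [6925711/403121, 979349/403121]
step 1: S = H·P̄·Hᵀ + R = [722661236/403121 481730878/403121; 481730878/403121 351139819/403121]
step 1: K = P̄·Hᵀ·S⁻¹ = [-155523588/1345160435 17290516/1345160435; 14229106723/53806417400 -6240158763/26903208700; 1398624691/53806417400 6516005829/26903208700]
step 1: x' = x̄ + K·y = [1078780486/1345160435, -21369725001/53806417400, 68382851583/53806417400]
step 1: P' = (I − K·H)·P̄ = [1170798228/269032087 -1562872724/1345160435 3410520712/1345160435; -1562872724/1345160435 38343677509/53806417400 -49695909347/53806417400; 3410520712/1345160435 -49695909347/53806417400 96101935301/53806417400]
step 2: x̄ = F·x = [-22438144146/6725802175, 28263313789/6725802175, 197836509903/53806417400]
step 2: P̄ = F·P·Fᵀ + Q = [143821924452/6725802175 -125644139268/6725802175 -185651264242/6725802175; -125644139268/6725802175 149861065237/6725802175 173614425703/6725802175; -185651264242/6725802175 173614425703/6725802175 3237289386181/53806417400]
step 2: y = z − H·x̄ = [-1558947048613/53806417400, -672606908333/53806417400]
step 2: S = H·P̄·Hᵀ + R = [81126446072821/53806417400 54566238731061/53806417400; 54566238731061/53806417400 40674243143901/53806417400]
step 2: K = P̄·Hᵀ·S⁻¹ = [-228194553561468/1996554805693445 23805677751628/1996554805693445; 526672366485136/1996554805693445 -1386579185627248/5989664417080335; 10748466038709/399310961138689 289352471173250/1197932883416067]
step 2: x' = x̄ + K·y = [-69361665894488/399310961138689, -655082215023871/1197932883416067, -146720017931699/1197932883416067]
step 2: P' = (I − K·H)·P̄ = [8673523480873788/1996554805693445 -2312235244188716/1996554805693445 1010256007087800/399310961138689; -2312235244188716/1996554805693445 4257408964903301/5989664417080335 -1103259895224349/1197932883416067; 1010256007087800/399310961138689 -1103259895224349/1197932883416067 2135012834389567/1197932883416067]

step 0: x' = [97298/403121, 358927/403121, -196790/403121], P' = [2016352/403121 -584218/403121 1209642/403121; -584218/403121 339729/403121 -456189/403121; 1209642/403121 -456189/403121 854915/403121]
step 1: x' = [1078780486/1345160435, -21369725001/53806417400, 68382851583/53806417400], P' = [1170798228/269032087 -1562872724/1345160435 3410520712/1345160435; -1562872724/1345160435 38343677509/53806417400 -49695909347/53806417400; 3410520712/1345160435 -49695909347/53806417400 96101935301/53806417400]
step 2: x' = [-69361665894488/399310961138689, -655082215023871/1197932883416067, -146720017931699/1197932883416067], P' = [8673523480873788/1996554805693445 -2312235244188716/1996554805693445 1010256007087800/399310961138689; -2312235244188716/1996554805693445 4257408964903301/5989664417080335 -1103259895224349/1197932883416067; 1010256007087800/399310961138689 -1103259895224349/1197932883416067 2135012834389567/1197932883416067]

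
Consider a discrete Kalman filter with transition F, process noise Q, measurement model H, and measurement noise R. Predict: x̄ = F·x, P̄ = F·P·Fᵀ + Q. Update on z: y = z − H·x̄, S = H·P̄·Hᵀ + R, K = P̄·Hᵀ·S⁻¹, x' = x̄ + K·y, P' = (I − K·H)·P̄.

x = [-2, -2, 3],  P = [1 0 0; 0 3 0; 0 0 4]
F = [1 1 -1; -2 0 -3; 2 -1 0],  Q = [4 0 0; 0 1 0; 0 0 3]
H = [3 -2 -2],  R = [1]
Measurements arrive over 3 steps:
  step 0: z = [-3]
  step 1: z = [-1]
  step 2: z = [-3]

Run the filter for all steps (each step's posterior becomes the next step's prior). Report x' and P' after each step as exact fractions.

step 0: x' = [-1139/173, -1041/173, -406/173], P' = [1752/173 2522/173 97/173; 2522/173 5157/173 -1352/173; 97/173 -1352/173 1505/173]
step 1: x' = [111752/29179, 343802/29179, -160894/29179], P' = [4349472/204253 9077618/204253 -2579151/204253; 9077618/204253 20361742/204253 -6729916/204253; -2579151/204253 -6729916/204253 2858199/204253]
step 2: x' = [1783428721/608744340, 1399664344/152186085, -168017059/50728695], P' = [8386799423/608744340 4148328842/152186085 -342543617/50728695; 4148328842/152186085 9207381032/152186085 -994822202/50728695; -342543617/50728695 -994822202/50728695 160456137/16909565]

step 0: x̄ = F·x = [-7, -5, -2]
step 0: P̄ = F·P·Fᵀ + Q = [12 10 -1; 10 41 -4; -1 -4 10]
step 0: y = z − H·x̄ = [4]
step 0: S = H·P̄·Hᵀ + R = [173]
step 0: K = P̄·Hᵀ·S⁻¹ = [18/173; -44/173; -15/173]
step 0: x' = x̄ + K·y = [-1139/173, -1041/173, -406/173]
step 0: P' = (I − K·H)·P̄ = [1752/173 2522/173 97/173; 2522/173 5157/173 -1352/173; 97/173 -1352/173 1505/173]
step 1: x̄ = F·x = [-1774/173, 3496/173, -1237/173]
step 1: P̄ = F·P·Fᵀ + Q = [16660/173 -74/173 -677/173; -74/173 21890/173 -6602/173; -677/173 -6602/173 2596/173]
step 1: y = z − H·x̄ = [9667/173]
step 1: S = H·P̄·Hᵀ + R = [204253/173]
step 1: K = P̄·Hᵀ·S⁻¹ = [51482/204253; -30798/204253; 5981/204253]
step 1: x' = x̄ + K·y = [111752/29179, 343802/29179, -160894/29179]
step 1: P' = (I − K·H)·P̄ = [4349472/204253 9077618/204253 -2579151/204253; 9077618/204253 20361742/204253 -6729916/204253; -2579151/204253 -6729916/204253 2858199/204253]
step 2: x̄ = F·x = [616448/29179, 259178/29179, -120298/29179]
step 2: P̄ = F·P·Fᵀ + Q = [65159795/204253 4489316/204253 -4156794/204253; 4489316/204253 12376120/204253 -3957494/204253; -4156794/204253 -3957494/204253 2061917/204253]
step 2: y = z − H·x̄ = [-1659121/29179]
step 2: S = H·P̄·Hᵀ + R = [608744340/204253]
step 2: K = P̄·Hᵀ·S⁻¹ = [194814341/608744340; -842326/152186085; -723269/50728695]
step 2: x' = x̄ + K·y = [1783428721/608744340, 1399664344/152186085, -168017059/50728695]
step 2: P' = (I − K·H)·P̄ = [8386799423/608744340 4148328842/152186085 -342543617/50728695; 4148328842/152186085 9207381032/152186085 -994822202/50728695; -342543617/50728695 -994822202/50728695 160456137/16909565]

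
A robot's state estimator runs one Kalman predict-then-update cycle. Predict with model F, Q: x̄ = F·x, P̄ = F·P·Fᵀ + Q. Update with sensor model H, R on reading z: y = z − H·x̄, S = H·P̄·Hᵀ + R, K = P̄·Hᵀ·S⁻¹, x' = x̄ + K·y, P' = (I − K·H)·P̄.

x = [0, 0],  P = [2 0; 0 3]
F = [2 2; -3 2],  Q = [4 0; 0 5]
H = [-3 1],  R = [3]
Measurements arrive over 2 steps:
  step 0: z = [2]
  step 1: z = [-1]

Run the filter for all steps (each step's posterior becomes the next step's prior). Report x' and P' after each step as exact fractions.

step 0: x̄ = F·x = [0, 0]
step 0: P̄ = F·P·Fᵀ + Q = [24 0; 0 35]
step 0: y = z − H·x̄ = [2]
step 0: S = H·P̄·Hᵀ + R = [254]
step 0: K = P̄·Hᵀ·S⁻¹ = [-36/127; 35/254]
step 0: x' = x̄ + K·y = [-72/127, 35/127]
step 0: P' = (I − K·H)·P̄ = [456/127 1260/127; 1260/127 7665/254]
step 1: x̄ = F·x = [-74/127, 286/127]
step 1: P̄ = F·P·Fᵀ + Q = [27742/127 10074/127; 10074/127 4949/127]
step 1: y = z − H·x̄ = [-5]
step 1: S = H·P̄·Hᵀ + R = [1532]
step 1: K = P̄·Hᵀ·S⁻¹ = [-144/383; -199/1532]
step 1: x' = x̄ + K·y = [63098/48641, 564517/194564]
step 1: P' = (I − K·H)·P̄ = [91298/48641 219030/48641; 219030/48641 2552541/194564]

step 0: x' = [-72/127, 35/127], P' = [456/127 1260/127; 1260/127 7665/254]
step 1: x' = [63098/48641, 564517/194564], P' = [91298/48641 219030/48641; 219030/48641 2552541/194564]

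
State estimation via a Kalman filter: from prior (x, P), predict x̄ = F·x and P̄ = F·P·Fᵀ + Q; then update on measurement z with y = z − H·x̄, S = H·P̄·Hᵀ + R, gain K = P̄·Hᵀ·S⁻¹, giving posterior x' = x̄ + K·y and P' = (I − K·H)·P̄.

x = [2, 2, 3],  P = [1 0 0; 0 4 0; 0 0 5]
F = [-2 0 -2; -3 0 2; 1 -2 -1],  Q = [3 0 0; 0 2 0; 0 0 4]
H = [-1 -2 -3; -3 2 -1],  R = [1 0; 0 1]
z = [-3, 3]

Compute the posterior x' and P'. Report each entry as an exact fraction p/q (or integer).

x' = [-534266/134643, -110892/44881, 176507/44881]
P' = [843607/134643 278368/44881 -279064/44881; 278368/44881 282529/44881 -279037/44881; -279064/44881 -279037/44881 282522/44881]

x̄ = F·x = [-10, 0, -5]
P̄ = F·P·Fᵀ + Q = [27 -14 8; -14 31 -13; 8 -13 26]
y = z − H·x̄ = [-28, -32]
S = H·P̄·Hᵀ + R = [222 111; 111 662]
K = P̄·Hᵀ·S⁻¹ = [-2239/134643 -211/1213; -6315/44881 243/1213; -10428/44881 -92/1213]
x' = x̄ + K·y = [-534266/134643, -110892/44881, 176507/44881]
P' = (I − K·H)·P̄ = [843607/134643 278368/44881 -279064/44881; 278368/44881 282529/44881 -279037/44881; -279064/44881 -279037/44881 282522/44881]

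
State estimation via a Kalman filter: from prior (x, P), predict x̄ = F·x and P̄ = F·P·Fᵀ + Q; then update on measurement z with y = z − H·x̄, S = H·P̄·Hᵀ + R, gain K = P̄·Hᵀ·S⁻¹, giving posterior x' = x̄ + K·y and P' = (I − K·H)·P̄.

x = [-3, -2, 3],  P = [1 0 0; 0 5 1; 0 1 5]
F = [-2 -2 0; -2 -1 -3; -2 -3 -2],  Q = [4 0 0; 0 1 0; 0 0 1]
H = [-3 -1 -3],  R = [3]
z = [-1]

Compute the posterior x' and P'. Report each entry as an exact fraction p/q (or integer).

x' = [6076/1109, -8032/1109, -3006/1109]
P' = [7290/1109 -10629/1109 -3638/1109; -10629/1109 44697/2218 3330/1109; -3638/1109 3330/1109 2738/1109]

x̄ = F·x = [10, -1, 6]
P̄ = F·P·Fᵀ + Q = [28 20 38; 20 61 60; 38 60 82]
y = z − H·x̄ = [46]
S = H·P̄·Hᵀ + R = [2218]
K = P̄·Hᵀ·S⁻¹ = [-109/1109; -301/2218; -210/1109]
x' = x̄ + K·y = [6076/1109, -8032/1109, -3006/1109]
P' = (I − K·H)·P̄ = [7290/1109 -10629/1109 -3638/1109; -10629/1109 44697/2218 3330/1109; -3638/1109 3330/1109 2738/1109]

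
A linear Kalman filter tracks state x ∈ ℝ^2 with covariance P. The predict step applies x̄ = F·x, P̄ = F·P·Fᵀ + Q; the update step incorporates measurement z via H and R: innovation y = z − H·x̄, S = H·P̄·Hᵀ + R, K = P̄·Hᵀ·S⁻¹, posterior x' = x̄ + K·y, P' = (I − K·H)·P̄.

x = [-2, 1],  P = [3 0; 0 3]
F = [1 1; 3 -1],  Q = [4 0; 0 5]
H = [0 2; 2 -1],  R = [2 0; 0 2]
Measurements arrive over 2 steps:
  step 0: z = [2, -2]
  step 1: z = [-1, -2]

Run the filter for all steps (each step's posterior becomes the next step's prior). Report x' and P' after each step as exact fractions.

step 0: x' = [-271/541, 2442/2705], P' = [318/541 128/541; 128/541 1326/2705]
step 1: x' = [-1349355/1231679, -670160/1231679], P' = [691592/1231679 274072/1231679; 274072/1231679 579890/1231679]

step 0: x̄ = F·x = [-1, -7]
step 0: P̄ = F·P·Fᵀ + Q = [10 6; 6 35]
step 0: y = z − H·x̄ = [16, -7]
step 0: S = H·P̄·Hᵀ + R = [142 -46; -46 53]
step 0: K = P̄·Hᵀ·S⁻¹ = [128/541 254/541; 1326/2705 -23/2705]
step 0: x' = x̄ + K·y = [-271/541, 2442/2705]
step 0: P' = (I − K·H)·P̄ = [318/541 128/541; 128/541 1326/2705]
step 1: x̄ = F·x = [1087/2705, -6507/2705]
step 1: P̄ = F·P·Fᵀ + Q = [15016/2705 4724/2705; 4724/2705 25321/2705]
step 1: y = z − H·x̄ = [10309/2705, -14091/2705]
step 1: S = H·P̄·Hᵀ + R = [106694/2705 -31746/2705; -31746/2705 71899/2705]
step 1: K = P̄·Hᵀ·S⁻¹ = [274072/1231679 554556/1231679; 579890/1231679 -15873/1231679]
step 1: x' = x̄ + K·y = [-1349355/1231679, -670160/1231679]
step 1: P' = (I − K·H)·P̄ = [691592/1231679 274072/1231679; 274072/1231679 579890/1231679]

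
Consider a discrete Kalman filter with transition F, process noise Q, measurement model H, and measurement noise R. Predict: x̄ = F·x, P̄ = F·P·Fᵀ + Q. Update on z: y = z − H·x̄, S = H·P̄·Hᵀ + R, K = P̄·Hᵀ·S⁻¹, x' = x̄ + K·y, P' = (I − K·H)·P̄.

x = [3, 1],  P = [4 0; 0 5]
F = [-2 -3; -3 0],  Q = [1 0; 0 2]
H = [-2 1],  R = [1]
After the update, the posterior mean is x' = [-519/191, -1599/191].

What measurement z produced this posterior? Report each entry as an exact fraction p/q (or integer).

z = [-3]

x̄ = F·x = [-9, -9]
P̄ = F·P·Fᵀ + Q = [62 24; 24 38]
S = H·P̄·Hᵀ + R = [191]
K = P̄·Hᵀ·S⁻¹ = [-100/191; -10/191]
x' − x̄ = [1200/191, 120/191] = K·y
y = (KᵀK)⁻¹·Kᵀ·(x' − x̄) = [-12]
z = y + H·x̄ = [-12] + [9] = [-3]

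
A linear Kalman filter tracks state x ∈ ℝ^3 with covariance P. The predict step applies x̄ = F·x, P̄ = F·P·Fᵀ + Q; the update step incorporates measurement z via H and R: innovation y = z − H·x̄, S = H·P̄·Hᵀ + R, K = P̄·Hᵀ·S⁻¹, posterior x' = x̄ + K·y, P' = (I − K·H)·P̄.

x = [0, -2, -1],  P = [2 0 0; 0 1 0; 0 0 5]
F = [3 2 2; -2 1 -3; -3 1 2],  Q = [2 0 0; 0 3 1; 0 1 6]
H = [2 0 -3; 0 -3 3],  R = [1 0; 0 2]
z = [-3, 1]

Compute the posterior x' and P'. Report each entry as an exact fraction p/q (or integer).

x' = [-765666/187949, -383332/187949, -322391/187949]
P' = [2809204/563847 1768228/563847 1829660/563847; 1768228/563847 1296553/563847 1212509/563847; 1829660/563847 1212509/563847 1253527/563847]

x̄ = F·x = [-6, 1, -4]
P̄ = F·P·Fᵀ + Q = [44 -40 4; -40 57 -16; 4 -16 45]
y = z − H·x̄ = [-3, 16]
S = H·P̄·Hᵀ + R = [534 -285; -285 1208]
K = P̄·Hᵀ·S⁻¹ = [129428/563847 30716/187949; -101071/563847 -42022/187949; -101261/563847 20509/187949]
x' = x̄ + K·y = [-765666/187949, -383332/187949, -322391/187949]
P' = (I − K·H)·P̄ = [2809204/563847 1768228/563847 1829660/563847; 1768228/563847 1296553/563847 1212509/563847; 1829660/563847 1212509/563847 1253527/563847]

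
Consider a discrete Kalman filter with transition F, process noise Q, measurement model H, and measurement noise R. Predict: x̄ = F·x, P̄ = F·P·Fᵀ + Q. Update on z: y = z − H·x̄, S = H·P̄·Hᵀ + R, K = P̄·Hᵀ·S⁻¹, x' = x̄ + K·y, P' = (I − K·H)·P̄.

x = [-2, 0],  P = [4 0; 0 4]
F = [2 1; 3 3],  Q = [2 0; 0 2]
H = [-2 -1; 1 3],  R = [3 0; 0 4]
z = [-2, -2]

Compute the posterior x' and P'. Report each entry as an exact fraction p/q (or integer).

x' = [1301/1531, -1103/1531]
P' = [2639/3062 -1303/3062; -1303/3062 1799/3062]

x̄ = F·x = [-4, -6]
P̄ = F·P·Fᵀ + Q = [22 36; 36 74]
y = z − H·x̄ = [-16, 20]
S = H·P̄·Hᵀ + R = [309 -518; -518 908]
K = P̄·Hᵀ·S⁻¹ = [-1325/3062 -635/6124; 269/3062 2047/6124]
x' = x̄ + K·y = [1301/1531, -1103/1531]
P' = (I − K·H)·P̄ = [2639/3062 -1303/3062; -1303/3062 1799/3062]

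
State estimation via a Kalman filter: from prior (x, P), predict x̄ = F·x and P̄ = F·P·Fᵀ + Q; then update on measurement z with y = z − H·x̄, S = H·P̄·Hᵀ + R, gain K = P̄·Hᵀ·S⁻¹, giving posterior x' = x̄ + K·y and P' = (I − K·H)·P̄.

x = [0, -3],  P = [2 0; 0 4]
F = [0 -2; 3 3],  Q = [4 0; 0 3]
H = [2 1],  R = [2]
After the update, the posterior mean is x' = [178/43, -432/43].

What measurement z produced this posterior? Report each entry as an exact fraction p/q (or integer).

z = [-2]

x̄ = F·x = [6, -9]
P̄ = F·P·Fᵀ + Q = [20 -24; -24 57]
S = H·P̄·Hᵀ + R = [43]
K = P̄·Hᵀ·S⁻¹ = [16/43; 9/43]
x' − x̄ = [-80/43, -45/43] = K·y
y = (KᵀK)⁻¹·Kᵀ·(x' − x̄) = [-5]
z = y + H·x̄ = [-5] + [3] = [-2]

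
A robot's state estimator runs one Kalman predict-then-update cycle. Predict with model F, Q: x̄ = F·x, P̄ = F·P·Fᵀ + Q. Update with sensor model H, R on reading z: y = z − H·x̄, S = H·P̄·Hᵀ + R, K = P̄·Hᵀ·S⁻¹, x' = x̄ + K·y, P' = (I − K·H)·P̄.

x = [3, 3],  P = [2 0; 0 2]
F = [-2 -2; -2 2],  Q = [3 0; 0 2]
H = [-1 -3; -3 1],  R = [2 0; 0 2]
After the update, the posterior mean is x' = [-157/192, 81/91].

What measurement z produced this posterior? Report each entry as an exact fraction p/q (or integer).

x̄ = F·x = [-12, 0]
P̄ = F·P·Fᵀ + Q = [19 0; 0 18]
S = H·P̄·Hᵀ + R = [183 3; 3 191]
K = P̄·Hᵀ·S⁻¹ = [-19/192 -19/64; -27/91 9/91]
x' − x̄ = [2147/192, 81/91] = K·y
y = (KᵀK)⁻¹·Kᵀ·(x' − x̄) = [-14, -33]
z = y + H·x̄ = [-14, -33] + [12, 36] = [-2, 3]

z = [-2, 3]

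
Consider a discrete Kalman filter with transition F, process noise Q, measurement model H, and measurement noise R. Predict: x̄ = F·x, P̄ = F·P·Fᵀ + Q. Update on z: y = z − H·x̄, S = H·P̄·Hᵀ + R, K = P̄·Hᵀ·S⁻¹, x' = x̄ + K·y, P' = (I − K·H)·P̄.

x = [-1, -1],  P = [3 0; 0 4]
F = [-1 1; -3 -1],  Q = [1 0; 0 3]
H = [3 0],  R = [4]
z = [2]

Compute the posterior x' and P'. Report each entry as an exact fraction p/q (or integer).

x̄ = F·x = [0, 4]
P̄ = F·P·Fᵀ + Q = [8 5; 5 34]
y = z − H·x̄ = [2]
S = H·P̄·Hᵀ + R = [76]
K = P̄·Hᵀ·S⁻¹ = [6/19; 15/76]
x' = x̄ + K·y = [12/19, 167/38]
P' = (I − K·H)·P̄ = [8/19 5/19; 5/19 2359/76]

x' = [12/19, 167/38]
P' = [8/19 5/19; 5/19 2359/76]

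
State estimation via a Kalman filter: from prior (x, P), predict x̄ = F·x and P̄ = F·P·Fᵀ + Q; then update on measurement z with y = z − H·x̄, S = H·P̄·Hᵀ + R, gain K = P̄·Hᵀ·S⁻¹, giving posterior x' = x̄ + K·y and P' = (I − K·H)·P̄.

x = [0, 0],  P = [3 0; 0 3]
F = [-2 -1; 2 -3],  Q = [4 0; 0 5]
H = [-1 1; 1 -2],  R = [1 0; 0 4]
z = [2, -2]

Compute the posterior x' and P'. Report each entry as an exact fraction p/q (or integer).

x̄ = F·x = [0, 0]
P̄ = F·P·Fᵀ + Q = [19 -3; -3 44]
y = z − H·x̄ = [2, -2]
S = H·P̄·Hᵀ + R = [70 -116; -116 211]
K = P̄·Hᵀ·S⁻¹ = [-871/657 -401/657; -71/146 -51/73]
x' = x̄ + K·y = [-940/657, 31/73]
P' = (I − K·H)·P̄ = [3346/657 275/73; 275/73 479/146]

x' = [-940/657, 31/73]
P' = [3346/657 275/73; 275/73 479/146]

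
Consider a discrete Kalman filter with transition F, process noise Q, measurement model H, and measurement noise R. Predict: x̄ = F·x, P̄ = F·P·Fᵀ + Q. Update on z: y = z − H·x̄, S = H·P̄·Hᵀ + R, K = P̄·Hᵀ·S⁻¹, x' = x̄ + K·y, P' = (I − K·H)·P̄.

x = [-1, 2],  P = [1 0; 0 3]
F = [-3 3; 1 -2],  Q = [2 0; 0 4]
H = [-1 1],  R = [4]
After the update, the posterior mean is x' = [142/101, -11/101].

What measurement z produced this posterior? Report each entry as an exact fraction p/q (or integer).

z = [-1]

x̄ = F·x = [9, -5]
P̄ = F·P·Fᵀ + Q = [38 -21; -21 17]
S = H·P̄·Hᵀ + R = [101]
K = P̄·Hᵀ·S⁻¹ = [-59/101; 38/101]
x' − x̄ = [-767/101, 494/101] = K·y
y = (KᵀK)⁻¹·Kᵀ·(x' − x̄) = [13]
z = y + H·x̄ = [13] + [-14] = [-1]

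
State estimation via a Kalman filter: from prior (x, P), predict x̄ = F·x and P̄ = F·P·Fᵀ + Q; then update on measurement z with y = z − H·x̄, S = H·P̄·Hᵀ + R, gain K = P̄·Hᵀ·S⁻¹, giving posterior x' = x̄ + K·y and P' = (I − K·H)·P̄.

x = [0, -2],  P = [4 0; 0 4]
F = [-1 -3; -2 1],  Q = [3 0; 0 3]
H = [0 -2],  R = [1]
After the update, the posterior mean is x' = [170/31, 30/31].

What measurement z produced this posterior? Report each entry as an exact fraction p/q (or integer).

x̄ = F·x = [6, -2]
P̄ = F·P·Fᵀ + Q = [43 -4; -4 23]
S = H·P̄·Hᵀ + R = [93]
K = P̄·Hᵀ·S⁻¹ = [8/93; -46/93]
x' − x̄ = [-16/31, 92/31] = K·y
y = (KᵀK)⁻¹·Kᵀ·(x' − x̄) = [-6]
z = y + H·x̄ = [-6] + [4] = [-2]

z = [-2]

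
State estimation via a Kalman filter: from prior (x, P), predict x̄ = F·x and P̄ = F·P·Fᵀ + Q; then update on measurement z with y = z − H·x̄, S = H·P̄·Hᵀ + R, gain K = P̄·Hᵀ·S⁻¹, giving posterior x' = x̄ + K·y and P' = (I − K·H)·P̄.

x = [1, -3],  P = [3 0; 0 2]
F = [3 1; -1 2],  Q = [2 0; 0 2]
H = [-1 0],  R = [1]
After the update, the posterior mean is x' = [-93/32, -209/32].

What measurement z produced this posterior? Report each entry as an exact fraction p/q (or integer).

z = [3]

x̄ = F·x = [0, -7]
P̄ = F·P·Fᵀ + Q = [31 -5; -5 13]
S = H·P̄·Hᵀ + R = [32]
K = P̄·Hᵀ·S⁻¹ = [-31/32; 5/32]
x' − x̄ = [-93/32, 15/32] = K·y
y = (KᵀK)⁻¹·Kᵀ·(x' − x̄) = [3]
z = y + H·x̄ = [3] + [0] = [3]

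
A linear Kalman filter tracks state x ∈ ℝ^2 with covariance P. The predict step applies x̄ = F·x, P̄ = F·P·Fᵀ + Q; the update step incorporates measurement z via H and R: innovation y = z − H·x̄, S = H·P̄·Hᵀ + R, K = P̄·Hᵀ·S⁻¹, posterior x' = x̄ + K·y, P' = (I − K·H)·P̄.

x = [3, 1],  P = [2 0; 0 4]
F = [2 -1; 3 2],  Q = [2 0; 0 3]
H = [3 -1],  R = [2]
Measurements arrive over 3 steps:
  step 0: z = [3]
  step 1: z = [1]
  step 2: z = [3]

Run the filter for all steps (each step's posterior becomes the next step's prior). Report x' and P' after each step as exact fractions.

step 0: x̄ = F·x = [5, 11]
step 0: P̄ = F·P·Fᵀ + Q = [14 4; 4 37]
step 0: y = z − H·x̄ = [-1]
step 0: S = H·P̄·Hᵀ + R = [141]
step 0: K = P̄·Hᵀ·S⁻¹ = [38/141; -25/141]
step 0: x' = x̄ + K·y = [667/141, 1576/141]
step 0: P' = (I − K·H)·P̄ = [530/141 1514/141; 1514/141 4592/141]
step 1: x̄ = F·x = [-242/141, 5153/141]
step 1: P̄ = F·P·Fᵀ + Q = [938/141 -4490/141; -4490/141 41729/141]
step 1: y = z − H·x̄ = [6020/141]
step 1: S = H·P̄·Hᵀ + R = [77393/141]
step 1: K = P̄·Hᵀ·S⁻¹ = [7304/77393; -55199/77393]
step 1: x' = x̄ + K·y = [179014/77393, 471689/77393]
step 1: P' = (I − K·H)·P̄ = [136498/77393 394886/77393; 394886/77393 1295056/77393]
step 2: x̄ = F·x = [-113661/77393, 1480420/77393]
step 2: P̄ = F·P·Fᵀ + Q = [416290/77393 -1376238/77393; -1376238/77393 11379517/77393]
step 2: y = z − H·x̄ = [2053582/77393]
step 2: S = H·P̄·Hᵀ + R = [23538341/77393]
step 2: K = P̄·Hᵀ·S⁻¹ = [2625108/23538341; -15508231/23538341]
step 2: x' = x̄ + K·y = [35086935/23538341, 38752946/23538341]
step 2: P' = (I − K·H)·P̄ = [37569082/23538341 107457030/23538341; 107457030/23538341 353387552/23538341]

step 0: x' = [667/141, 1576/141], P' = [530/141 1514/141; 1514/141 4592/141]
step 1: x' = [179014/77393, 471689/77393], P' = [136498/77393 394886/77393; 394886/77393 1295056/77393]
step 2: x' = [35086935/23538341, 38752946/23538341], P' = [37569082/23538341 107457030/23538341; 107457030/23538341 353387552/23538341]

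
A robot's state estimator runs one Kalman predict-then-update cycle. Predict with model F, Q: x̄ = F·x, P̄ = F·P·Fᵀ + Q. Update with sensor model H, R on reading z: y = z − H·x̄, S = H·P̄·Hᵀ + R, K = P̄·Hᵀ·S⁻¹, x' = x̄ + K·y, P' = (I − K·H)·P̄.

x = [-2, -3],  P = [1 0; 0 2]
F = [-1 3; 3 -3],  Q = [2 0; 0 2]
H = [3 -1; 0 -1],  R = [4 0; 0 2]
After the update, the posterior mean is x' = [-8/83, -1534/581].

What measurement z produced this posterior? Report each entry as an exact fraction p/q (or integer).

x̄ = F·x = [-7, 3]
P̄ = F·P·Fᵀ + Q = [21 -21; -21 29]
S = H·P̄·Hᵀ + R = [348 92; 92 31]
K = P̄·Hᵀ·S⁻¹ = [24/83 -15/83; -46/581 -407/581]
x' − x̄ = [573/83, -3277/581] = K·y
y = (KᵀK)⁻¹·Kᵀ·(x' − x̄) = [27, 5]
z = y + H·x̄ = [27, 5] + [-24, -3] = [3, 2]

z = [3, 2]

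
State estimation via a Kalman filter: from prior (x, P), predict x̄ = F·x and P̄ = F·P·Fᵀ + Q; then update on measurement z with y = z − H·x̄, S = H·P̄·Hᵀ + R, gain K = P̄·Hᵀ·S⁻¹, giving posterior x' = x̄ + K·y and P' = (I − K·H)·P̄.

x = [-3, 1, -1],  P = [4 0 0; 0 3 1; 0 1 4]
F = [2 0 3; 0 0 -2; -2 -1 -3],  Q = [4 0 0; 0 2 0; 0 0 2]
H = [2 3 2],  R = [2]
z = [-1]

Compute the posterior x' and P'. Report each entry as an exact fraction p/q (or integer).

x̄ = F·x = [-9, 2, 8]
P̄ = F·P·Fᵀ + Q = [56 -24 -55; -24 18 26; -55 26 63]
y = z − H·x̄ = [-5]
S = H·P̄·Hᵀ + R = [224]
K = P̄·Hᵀ·S⁻¹ = [-5/16; 29/112; 47/112]
x' = x̄ + K·y = [-119/16, 79/112, 661/112]
P' = (I − K·H)·P̄ = [273/8 -47/8 -205/8; -47/8 167/56 93/56; -205/8 93/56 1319/56]

x' = [-119/16, 79/112, 661/112]
P' = [273/8 -47/8 -205/8; -47/8 167/56 93/56; -205/8 93/56 1319/56]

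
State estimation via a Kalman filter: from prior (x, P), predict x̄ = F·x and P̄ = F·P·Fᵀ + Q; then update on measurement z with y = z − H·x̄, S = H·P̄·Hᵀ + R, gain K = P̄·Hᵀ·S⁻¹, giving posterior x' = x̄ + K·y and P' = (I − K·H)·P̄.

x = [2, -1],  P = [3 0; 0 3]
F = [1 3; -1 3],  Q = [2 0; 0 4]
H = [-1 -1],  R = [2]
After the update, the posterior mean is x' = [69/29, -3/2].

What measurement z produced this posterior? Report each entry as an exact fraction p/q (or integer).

x̄ = F·x = [-1, -5]
P̄ = F·P·Fᵀ + Q = [32 24; 24 34]
S = H·P̄·Hᵀ + R = [116]
K = P̄·Hᵀ·S⁻¹ = [-14/29; -1/2]
x' − x̄ = [98/29, 7/2] = K·y
y = (KᵀK)⁻¹·Kᵀ·(x' − x̄) = [-7]
z = y + H·x̄ = [-7] + [6] = [-1]

z = [-1]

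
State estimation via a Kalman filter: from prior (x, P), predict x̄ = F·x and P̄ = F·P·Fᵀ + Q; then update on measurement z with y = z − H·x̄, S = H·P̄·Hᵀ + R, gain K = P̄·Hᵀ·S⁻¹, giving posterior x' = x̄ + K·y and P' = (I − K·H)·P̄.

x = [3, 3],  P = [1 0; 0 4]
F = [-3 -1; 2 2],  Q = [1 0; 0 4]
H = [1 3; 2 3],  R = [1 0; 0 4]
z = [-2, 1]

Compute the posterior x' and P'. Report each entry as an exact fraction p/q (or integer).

x' = [-729/976, -39/244]
P' = [1589/488 -161/122; -161/122 38/61]

x̄ = F·x = [-12, 12]
P̄ = F·P·Fᵀ + Q = [14 -14; -14 24]
y = z − H·x̄ = [-26, -11]
S = H·P̄·Hᵀ + R = [147 118; 118 108]
K = P̄·Hᵀ·S⁻¹ = [-343/488 623/976; 67/122 -47/244]
x' = x̄ + K·y = [-729/976, -39/244]
P' = (I − K·H)·P̄ = [1589/488 -161/122; -161/122 38/61]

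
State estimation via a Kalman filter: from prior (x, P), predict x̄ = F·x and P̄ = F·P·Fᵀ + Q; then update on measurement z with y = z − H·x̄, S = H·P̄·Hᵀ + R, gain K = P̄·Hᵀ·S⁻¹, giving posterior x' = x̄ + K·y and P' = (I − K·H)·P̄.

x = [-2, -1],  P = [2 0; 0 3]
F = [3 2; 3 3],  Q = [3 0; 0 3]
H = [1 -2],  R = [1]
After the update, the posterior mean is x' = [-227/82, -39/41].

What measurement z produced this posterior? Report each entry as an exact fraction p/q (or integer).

x̄ = F·x = [-8, -9]
P̄ = F·P·Fᵀ + Q = [33 36; 36 48]
S = H·P̄·Hᵀ + R = [82]
K = P̄·Hᵀ·S⁻¹ = [-39/82; -30/41]
x' − x̄ = [429/82, 330/41] = K·y
y = (KᵀK)⁻¹·Kᵀ·(x' − x̄) = [-11]
z = y + H·x̄ = [-11] + [10] = [-1]

z = [-1]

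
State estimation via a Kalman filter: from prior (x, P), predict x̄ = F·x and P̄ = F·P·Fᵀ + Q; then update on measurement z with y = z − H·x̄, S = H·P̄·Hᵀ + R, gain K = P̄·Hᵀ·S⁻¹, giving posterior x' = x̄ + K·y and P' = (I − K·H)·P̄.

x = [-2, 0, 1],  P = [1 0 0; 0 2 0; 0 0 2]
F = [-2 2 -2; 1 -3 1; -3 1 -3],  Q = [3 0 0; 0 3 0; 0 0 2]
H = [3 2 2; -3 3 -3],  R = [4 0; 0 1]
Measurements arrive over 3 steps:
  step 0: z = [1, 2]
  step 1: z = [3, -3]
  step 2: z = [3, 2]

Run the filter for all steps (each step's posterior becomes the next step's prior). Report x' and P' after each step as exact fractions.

step 0: x̄ = F·x = [2, -1, 3]
step 0: P̄ = F·P·Fᵀ + Q = [23 -18 22; -18 24 -15; 22 -15 31]
step 0: y = z − H·x̄ = [-9, 20]
step 0: S = H·P̄·Hᵀ + R = [359 -633; -633 1693]
step 0: K = P̄·Hᵀ·S⁻¹ = [5362/103549 -9555/103549; 47295/207098 38601/207098; 18391/103549 -5601/103549]
step 0: x' = x̄ + K·y = [-32260/103549, 139267/207098, 33108/103549]
step 0: P' = (I − K·H)·P̄ = [162858/103549 -36945/103549 -196618/103549; -36945/103549 72201/207098 66612/103549; -196618/103549 66612/103549 265097/103549]
step 1: x̄ = F·x = [137571/103549, -416105/207098, 134179/207098]
step 1: P̄ = F·P·Fᵀ + Q = [356589/103549 -48705/103549 43179/103549; -48705/103549 984537/207098 168423/207098; 43179/103549 168423/207098 755335/207098]
step 1: y = z − H·x̄ = [179860/103549, 927492/103549]
step 1: S = H·P̄·Hᵀ + R = [7710621/103549 -3315495/103549; -3315495/103549 11280379/103549]
step 1: K = P̄·Hᵀ·S⁻¹ = [12042570/122303161 -11047671/122303161; 51185975/244606322 44758023/244606322; 41203835/366909483 -6912670/122303161]
step 1: x' = x̄ + K·y = [84450051/122303161, -1660461/244606322, 247078333/733818966]
step 1: P' = (I − K·H)·P̄ = [154502370/122303161 -28424301/122303161 -179244114/122303161; -28424301/122303161 36428898/122303161 114787057/244606322; -179244114/122303161 114787057/244606322 1433651195/733818966]
step 2: x̄ = F·x = [-758760022/366909483, 384361394/366909483, -377719550/122303161]
step 2: P̄ = F·P·Fᵀ + Q = [1262085859/366909483 -170194751/366909483 50840023/122303161; -170194751/366909483 3335461247/733818966 151075115/244606322; 50840023/122303161 151075115/244606322 843647851/244606322]
step 2: y = z − H·x̄ = [4874603027/366909483, -2031673744/122303161]
step 2: S = H·P̄·Hᵀ + R = [26160025459/366909483 -3914534979/122303161; -3914534979/122303161 13284780823/122303161]
step 2: K = P̄·Hᵀ·S⁻¹ = [127628428258/1232835888197 -109463093547/1232835888197; 510792120011/2465671776394 449573233659/2465671776394; 129724899237/1232835888197 -72335581446/1232835888197]
step 2: x' = x̄ + K·y = [964519132792/1232835888197, 1900903310815/2465671776394, -882382098313/1232835888197]
step 2: P' = (I − K·H)·P̄ = [1517515060410/1232835888197 -269994185769/1232835888197 -1751021548330/1232835888197; -269994185769/1232835888197 360359042586/1232835888197 1110848712157/2465671776394; -1751021548330/1232835888197 1110848712157/2465671776394 4661115529781/2465671776394]

step 0: x' = [-32260/103549, 139267/207098, 33108/103549], P' = [162858/103549 -36945/103549 -196618/103549; -36945/103549 72201/207098 66612/103549; -196618/103549 66612/103549 265097/103549]
step 1: x' = [84450051/122303161, -1660461/244606322, 247078333/733818966], P' = [154502370/122303161 -28424301/122303161 -179244114/122303161; -28424301/122303161 36428898/122303161 114787057/244606322; -179244114/122303161 114787057/244606322 1433651195/733818966]
step 2: x' = [964519132792/1232835888197, 1900903310815/2465671776394, -882382098313/1232835888197], P' = [1517515060410/1232835888197 -269994185769/1232835888197 -1751021548330/1232835888197; -269994185769/1232835888197 360359042586/1232835888197 1110848712157/2465671776394; -1751021548330/1232835888197 1110848712157/2465671776394 4661115529781/2465671776394]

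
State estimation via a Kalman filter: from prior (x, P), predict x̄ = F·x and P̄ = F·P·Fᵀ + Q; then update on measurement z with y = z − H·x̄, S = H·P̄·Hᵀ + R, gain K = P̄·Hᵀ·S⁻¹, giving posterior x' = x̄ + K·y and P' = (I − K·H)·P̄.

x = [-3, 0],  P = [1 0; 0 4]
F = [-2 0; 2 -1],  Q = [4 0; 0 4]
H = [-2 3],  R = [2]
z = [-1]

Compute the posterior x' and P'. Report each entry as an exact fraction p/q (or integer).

x' = [164/95, 68/95]
P' = [368/95 236/95; 236/95 172/95]

x̄ = F·x = [6, -6]
P̄ = F·P·Fᵀ + Q = [8 -4; -4 12]
y = z − H·x̄ = [29]
S = H·P̄·Hᵀ + R = [190]
K = P̄·Hᵀ·S⁻¹ = [-14/95; 22/95]
x' = x̄ + K·y = [164/95, 68/95]
P' = (I − K·H)·P̄ = [368/95 236/95; 236/95 172/95]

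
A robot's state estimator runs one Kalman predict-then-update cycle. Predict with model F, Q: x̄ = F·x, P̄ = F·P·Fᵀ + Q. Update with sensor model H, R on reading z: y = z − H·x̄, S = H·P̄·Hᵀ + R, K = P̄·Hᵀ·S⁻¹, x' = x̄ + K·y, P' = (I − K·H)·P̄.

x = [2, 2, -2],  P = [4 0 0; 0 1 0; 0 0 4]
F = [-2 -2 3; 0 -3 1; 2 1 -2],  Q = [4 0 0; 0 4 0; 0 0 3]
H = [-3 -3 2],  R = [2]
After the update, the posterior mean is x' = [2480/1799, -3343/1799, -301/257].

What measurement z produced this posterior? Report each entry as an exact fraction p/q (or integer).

z = [-1]

x̄ = F·x = [-14, -8, 10]
P̄ = F·P·Fᵀ + Q = [60 18 -42; 18 17 -11; -42 -11 36]
S = H·P̄·Hᵀ + R = [1799]
K = P̄·Hᵀ·S⁻¹ = [-318/1799; -127/1799; 33/257]
x' − x̄ = [27666/1799, 11049/1799, -2871/257] = K·y
y = (KᵀK)⁻¹·Kᵀ·(x' − x̄) = [-87]
z = y + H·x̄ = [-87] + [86] = [-1]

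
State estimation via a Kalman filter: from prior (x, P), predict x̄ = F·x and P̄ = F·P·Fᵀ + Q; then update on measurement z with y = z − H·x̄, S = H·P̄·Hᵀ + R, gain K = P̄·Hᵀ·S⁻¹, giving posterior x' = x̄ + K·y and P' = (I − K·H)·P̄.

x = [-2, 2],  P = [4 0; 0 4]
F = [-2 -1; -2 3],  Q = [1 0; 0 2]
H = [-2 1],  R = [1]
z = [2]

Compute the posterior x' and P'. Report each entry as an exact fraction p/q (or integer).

x' = [398/123, 1046/123]
P' = [1139/123 2240/123; 2240/123 4526/123]

x̄ = F·x = [2, 10]
P̄ = F·P·Fᵀ + Q = [21 4; 4 54]
y = z − H·x̄ = [-4]
S = H·P̄·Hᵀ + R = [123]
K = P̄·Hᵀ·S⁻¹ = [-38/123; 46/123]
x' = x̄ + K·y = [398/123, 1046/123]
P' = (I − K·H)·P̄ = [1139/123 2240/123; 2240/123 4526/123]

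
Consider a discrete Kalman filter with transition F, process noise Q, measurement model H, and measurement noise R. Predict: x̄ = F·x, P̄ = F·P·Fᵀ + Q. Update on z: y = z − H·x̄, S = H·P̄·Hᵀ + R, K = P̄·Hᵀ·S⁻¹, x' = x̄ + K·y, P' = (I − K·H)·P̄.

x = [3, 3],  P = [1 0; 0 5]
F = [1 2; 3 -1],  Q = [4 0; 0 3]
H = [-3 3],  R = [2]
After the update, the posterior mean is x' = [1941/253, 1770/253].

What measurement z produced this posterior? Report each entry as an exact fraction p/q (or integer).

z = [-2]

x̄ = F·x = [9, 6]
P̄ = F·P·Fᵀ + Q = [25 -7; -7 17]
S = H·P̄·Hᵀ + R = [506]
K = P̄·Hᵀ·S⁻¹ = [-48/253; 36/253]
x' − x̄ = [-336/253, 252/253] = K·y
y = (KᵀK)⁻¹·Kᵀ·(x' − x̄) = [7]
z = y + H·x̄ = [7] + [-9] = [-2]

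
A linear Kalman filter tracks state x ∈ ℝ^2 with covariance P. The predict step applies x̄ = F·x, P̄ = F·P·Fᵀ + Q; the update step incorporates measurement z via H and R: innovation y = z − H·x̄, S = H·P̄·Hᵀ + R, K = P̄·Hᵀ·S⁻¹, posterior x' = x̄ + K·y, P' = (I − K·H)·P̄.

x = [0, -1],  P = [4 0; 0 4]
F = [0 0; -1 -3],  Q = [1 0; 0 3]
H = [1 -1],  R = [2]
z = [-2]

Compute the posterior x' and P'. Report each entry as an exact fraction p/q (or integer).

x̄ = F·x = [0, 3]
P̄ = F·P·Fᵀ + Q = [1 0; 0 43]
y = z − H·x̄ = [1]
S = H·P̄·Hᵀ + R = [46]
K = P̄·Hᵀ·S⁻¹ = [1/46; -43/46]
x' = x̄ + K·y = [1/46, 95/46]
P' = (I − K·H)·P̄ = [45/46 43/46; 43/46 129/46]

x' = [1/46, 95/46]
P' = [45/46 43/46; 43/46 129/46]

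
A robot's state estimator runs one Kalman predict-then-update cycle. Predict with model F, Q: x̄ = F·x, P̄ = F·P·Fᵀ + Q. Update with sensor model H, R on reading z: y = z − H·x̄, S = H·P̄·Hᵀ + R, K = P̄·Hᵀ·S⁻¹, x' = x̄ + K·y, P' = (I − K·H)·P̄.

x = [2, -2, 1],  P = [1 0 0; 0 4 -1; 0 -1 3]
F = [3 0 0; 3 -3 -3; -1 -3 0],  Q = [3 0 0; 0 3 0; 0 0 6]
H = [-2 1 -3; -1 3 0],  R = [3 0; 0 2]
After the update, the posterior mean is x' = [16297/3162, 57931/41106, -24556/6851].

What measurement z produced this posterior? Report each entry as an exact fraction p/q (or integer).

x̄ = F·x = [6, 9, 4]
P̄ = F·P·Fᵀ + Q = [12 9 -3; 9 57 24; -3 24 43]
S = H·P̄·Hᵀ + R = [279 -93; -93 473]
K = P̄·Hᵀ·S⁻¹ = [-37/3162 1/34; -181/41106 151/442; -2214/6851 21/221]
x' − x̄ = [-2675/3162, -312023/41106, -51960/6851] = K·y
y = (KᵀK)⁻¹·Kᵀ·(x' − x̄) = [17, -22]
z = y + H·x̄ = [17, -22] + [-15, 21] = [2, -1]

z = [2, -1]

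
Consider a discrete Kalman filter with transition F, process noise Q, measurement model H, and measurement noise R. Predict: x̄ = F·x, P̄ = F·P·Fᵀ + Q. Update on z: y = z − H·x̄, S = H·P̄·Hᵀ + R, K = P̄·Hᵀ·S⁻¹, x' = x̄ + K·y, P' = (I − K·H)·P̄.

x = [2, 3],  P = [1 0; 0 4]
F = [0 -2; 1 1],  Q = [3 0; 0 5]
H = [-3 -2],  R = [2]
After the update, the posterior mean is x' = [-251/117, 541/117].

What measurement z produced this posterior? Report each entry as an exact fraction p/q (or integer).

x̄ = F·x = [-6, 5]
P̄ = F·P·Fᵀ + Q = [19 -8; -8 10]
S = H·P̄·Hᵀ + R = [117]
K = P̄·Hᵀ·S⁻¹ = [-41/117; 4/117]
x' − x̄ = [451/117, -44/117] = K·y
y = (KᵀK)⁻¹·Kᵀ·(x' − x̄) = [-11]
z = y + H·x̄ = [-11] + [8] = [-3]

z = [-3]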